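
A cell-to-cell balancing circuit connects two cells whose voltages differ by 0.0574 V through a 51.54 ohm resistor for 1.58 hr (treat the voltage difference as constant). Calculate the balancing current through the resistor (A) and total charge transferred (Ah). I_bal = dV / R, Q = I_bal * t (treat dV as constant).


I_bal = dV / R = 0.0574 / 51.54 = 0.0011137 A
Q = I_bal * t = 0.0011137 * 1.58 = 0.001760 Ah

I=0.0011137 A, Q=0.001760 Ah


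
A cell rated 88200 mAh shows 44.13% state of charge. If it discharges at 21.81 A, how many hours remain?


Convert: C_total = 88200 mAh = 88.2 Ah
Step 1: remaining = SOC/100 * C_total = 44.13/100 * 88.2 = 38.923 Ah
Step 2: t = remaining / I = 38.923 / 21.81 = 1.785 hr

1.785 hr


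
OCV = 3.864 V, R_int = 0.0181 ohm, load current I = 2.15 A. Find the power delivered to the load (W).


Step 1: V_terminal = OCV - I*R = 3.864 - 2.15 * 0.0181 = 3.8251 V
Step 2: P_out = V_terminal * I = 3.8251 * 2.15 = 8.224 W

8.224 W


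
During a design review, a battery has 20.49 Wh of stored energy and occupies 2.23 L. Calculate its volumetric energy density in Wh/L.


Volumetric ED = 20.49 Wh / 2.23 L = 9.188 Wh/L

9.188 Wh/L


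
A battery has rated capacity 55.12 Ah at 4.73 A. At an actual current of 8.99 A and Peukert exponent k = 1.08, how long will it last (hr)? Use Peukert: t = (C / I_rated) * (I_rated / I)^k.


t_rated = C / I_rated = 55.12 / 4.73 = 11.653 hr
(I_rated/I)^k = (0.52614)^1.08 = 0.49979
t = t_rated * (I_rated/I)^k = 11.653 * 0.49979 = 5.824 hr

5.824 hr


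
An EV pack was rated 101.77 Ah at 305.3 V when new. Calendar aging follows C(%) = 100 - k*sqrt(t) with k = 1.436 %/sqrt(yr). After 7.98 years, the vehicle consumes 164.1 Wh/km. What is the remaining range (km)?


Step 1: capacity retention = 100 - 1.436 * sqrt(7.98) = 100 - 1.436 * 2.8249 = 95.943%
Step 2: C_now = 101.77 * 95.943/100 = 97.641 Ah
Step 3: E_pack = V * C_now = 305.3 * 97.641 = 29810 Wh
Step 4: range = E_pack / consumption = 29810 / 164.1 = 181.7 km

181.7 km


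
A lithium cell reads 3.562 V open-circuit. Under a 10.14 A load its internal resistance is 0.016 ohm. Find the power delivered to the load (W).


Step 1: V_terminal = OCV - I*R = 3.562 - 10.14 * 0.016 = 3.3998 V
Step 2: P_out = V_terminal * I = 3.3998 * 10.14 = 34.47 W

34.47 W


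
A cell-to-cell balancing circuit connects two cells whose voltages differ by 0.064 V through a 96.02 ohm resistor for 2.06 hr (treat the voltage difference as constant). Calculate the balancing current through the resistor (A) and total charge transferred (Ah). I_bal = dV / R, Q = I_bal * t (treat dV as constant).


First, Ohm's law: I_bal = 0.064 V / 96.02 ohm = 6.6653e-04 A
Then Q = I * t = 6.6653e-04 A * 2.06 hr = 0.001373 Ah

I=6.6653e-04 A, Q=0.001373 Ah


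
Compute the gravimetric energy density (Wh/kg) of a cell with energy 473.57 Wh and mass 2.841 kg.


Specific energy = 473.57 Wh / 2.841 kg = 166.7 Wh/kg

166.7 Wh/kg


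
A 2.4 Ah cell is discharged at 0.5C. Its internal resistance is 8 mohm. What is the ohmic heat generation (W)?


Convert: R = 8 mohm = 0.008 ohm
Step 1: I = C_rate * capacity = 0.5 * 2.4 = 1.2 A
Step 2: Q = I^2 * R = 1.2^2 * 0.008 = 1.44 * 0.008 = 0.01152 W

0.01152 W


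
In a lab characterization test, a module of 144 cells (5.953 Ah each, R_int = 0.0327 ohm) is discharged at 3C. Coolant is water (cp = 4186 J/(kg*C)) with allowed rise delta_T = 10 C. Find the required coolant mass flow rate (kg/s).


Step 1: I = 3 * 5.953 = 17.859 A
Step 2: Q_cell = I^2 * R = 17.859^2 * 0.0327 = 10.429 W
Step 3: Q_total = 144 * 10.429 = 1501.8 W
Step 4: m_dot = Q_total / (cp * dT) = 1501.8 / (4186 * 10) = 0.03588 kg/s

0.03588 kg/s


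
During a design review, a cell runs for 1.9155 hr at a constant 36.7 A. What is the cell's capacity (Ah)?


C = I * t = 36.7 * 1.9155 = 70.30 Ah

70.30 Ah


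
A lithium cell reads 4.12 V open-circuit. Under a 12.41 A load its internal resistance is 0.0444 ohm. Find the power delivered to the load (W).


Step 1: V_terminal = OCV - I*R = 4.12 - 12.41 * 0.0444 = 3.569 V
Step 2: P_out = V_terminal * I = 3.569 * 12.41 = 44.29 W

44.29 W


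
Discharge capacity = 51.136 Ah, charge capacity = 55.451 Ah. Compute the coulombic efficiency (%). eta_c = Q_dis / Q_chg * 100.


eta_c = Q_dis / Q_chg * 100 = 51.136 / 55.451 * 100 = 92.22%

92.22%


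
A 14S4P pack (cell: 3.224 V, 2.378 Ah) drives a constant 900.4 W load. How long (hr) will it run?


Step 1: E_pack = Ns * V_cell * Np * C_cell = 14 * 3.224 * 4 * 2.378 = 429.33 Wh
Step 2: t = E_pack / P = 429.33 / 900.4 = 0.4768 hr

0.4768 hr


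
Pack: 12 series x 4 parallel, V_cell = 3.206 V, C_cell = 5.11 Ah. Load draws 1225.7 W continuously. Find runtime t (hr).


Step 1: E_pack = Ns * V_cell * Np * C_cell = 12 * 3.206 * 4 * 5.11 = 786.37 Wh
Step 2: t = E_pack / P = 786.37 / 1225.7 = 0.6416 hr

0.6416 hr


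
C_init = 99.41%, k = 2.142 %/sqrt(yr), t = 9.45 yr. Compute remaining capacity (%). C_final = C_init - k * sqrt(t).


sqrt(t) = sqrt(9.45) = 3.0741
C_final = 99.41 - 2.142 * 3.0741 = 92.83%

92.83%


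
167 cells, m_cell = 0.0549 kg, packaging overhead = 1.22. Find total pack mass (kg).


m_pack = n * m_cell * overhead = 167 * 0.0549 * 1.22 = 11.19 kg

11.19 kg


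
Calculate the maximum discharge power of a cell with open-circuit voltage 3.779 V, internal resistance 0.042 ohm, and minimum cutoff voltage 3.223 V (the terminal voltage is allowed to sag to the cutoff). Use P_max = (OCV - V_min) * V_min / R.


dV = OCV - V_min = 0.556 V (so I_max = dV / R)
P_max = dV * V_min / R = 0.556 * 3.223 / 0.042 = 42.67 W

42.67 W


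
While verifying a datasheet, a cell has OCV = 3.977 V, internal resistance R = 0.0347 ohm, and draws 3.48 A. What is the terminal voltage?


IR drop = 3.48 * 0.0347 = 0.12076 V
V = 3.977 - 0.12076 = 3.856 V

3.856 V


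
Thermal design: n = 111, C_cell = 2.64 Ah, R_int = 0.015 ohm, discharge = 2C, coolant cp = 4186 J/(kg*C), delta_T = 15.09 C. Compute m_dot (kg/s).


Step 1: I = 2 * 2.64 = 5.28 A
Step 2: Q_cell = I^2 * R = 5.28^2 * 0.015 = 0.41818 W
Step 3: Q_total = 111 * 0.41818 = 46.418 W
Step 4: m_dot = Q_total / (cp * dT) = 46.418 / (4186 * 15.09) = 7.348e-04 kg/s

7.348e-04 kg/s


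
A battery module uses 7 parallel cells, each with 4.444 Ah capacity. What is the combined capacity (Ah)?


C_total = 7 * 4.444 = 31.108 Ah

31.108 Ah


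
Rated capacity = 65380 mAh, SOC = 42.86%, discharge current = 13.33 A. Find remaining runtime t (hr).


Convert: C_total = 65380 mAh = 65.38 Ah
Step 1: remaining = SOC/100 * C_total = 42.86/100 * 65.38 = 28.022 Ah
Step 2: t = remaining / I = 28.022 / 13.33 = 2.102 hr

2.102 hr


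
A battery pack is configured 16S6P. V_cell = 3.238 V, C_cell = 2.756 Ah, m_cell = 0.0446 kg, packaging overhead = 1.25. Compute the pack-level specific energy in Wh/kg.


Step 1: V_pack = 16 * 3.238 = 51.808 V
Step 2: C_pack = 6 * 2.756 = 16.536 Ah
Step 3: E_pack = V_pack * C_pack = 51.808 * 16.536 = 856.7 Wh
Step 4: m_pack = 16 * 6 * 0.0446 * 1.25 = 5.352 kg
Step 5: ED = E_pack / m_pack = 856.7 / 5.352 = 160.1 Wh/kg

160.1 Wh/kg


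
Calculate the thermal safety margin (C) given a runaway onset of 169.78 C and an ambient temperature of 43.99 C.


margin = T_onset - T_ambient = 169.78 - 43.99 = 125.79 C

125.79 C


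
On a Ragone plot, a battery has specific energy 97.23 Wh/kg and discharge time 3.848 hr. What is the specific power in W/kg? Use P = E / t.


Specific power = 97.23 Wh/kg / 3.848 hr = 25.27 W/kg

25.27 W/kg


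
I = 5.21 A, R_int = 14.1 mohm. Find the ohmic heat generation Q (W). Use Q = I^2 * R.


Convert: R = 14.1 mohm = 0.0141 ohm
I^2 = 27.144
Q = 27.144 * 0.0141 = 0.3827 W

0.3827 W


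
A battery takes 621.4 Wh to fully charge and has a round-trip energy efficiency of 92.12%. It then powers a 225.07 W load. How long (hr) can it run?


Step 1: E_discharge = eta/100 * E_charge = 92.12/100 * 621.4 = 572.43 Wh
Step 2: t = E_discharge / P = 572.43 / 225.07 = 2.543 hr

2.543 hr


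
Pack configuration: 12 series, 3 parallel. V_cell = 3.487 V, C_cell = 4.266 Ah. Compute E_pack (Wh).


V_pack = 12 * 3.487 = 41.844 V
C_pack = 3 * 4.266 = 12.798 Ah
E = V_pack * C_pack = 41.844 * 12.798 = 535.5 Wh

535.5 Wh


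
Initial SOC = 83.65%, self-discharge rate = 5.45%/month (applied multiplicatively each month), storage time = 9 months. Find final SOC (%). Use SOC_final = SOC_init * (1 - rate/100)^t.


decay = (1 - 5.45/100)^9 = 0.60388
SOC_final = 83.65 * 0.60388 = 50.51%

50.51%


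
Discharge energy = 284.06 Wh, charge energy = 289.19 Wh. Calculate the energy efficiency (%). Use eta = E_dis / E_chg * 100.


Round-trip efficiency = 284.06/289.19 * 100% = 98.23%

98.23%


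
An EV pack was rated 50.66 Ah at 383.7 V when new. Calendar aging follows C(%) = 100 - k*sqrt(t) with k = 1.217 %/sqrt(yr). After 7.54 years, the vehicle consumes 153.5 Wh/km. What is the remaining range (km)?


Step 1: capacity retention = 100 - 1.217 * sqrt(7.54) = 100 - 1.217 * 2.7459 = 96.658%
Step 2: C_now = 50.66 * 96.658/100 = 48.967 Ah
Step 3: E_pack = V * C_now = 383.7 * 48.967 = 18789 Wh
Step 4: range = E_pack / consumption = 18789 / 153.5 = 122.4 km

122.4 km


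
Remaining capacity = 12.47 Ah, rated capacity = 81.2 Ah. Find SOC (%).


SOC = (remaining / total) * 100 = (12.47 / 81.2) * 100 = 15.36%

15.36%


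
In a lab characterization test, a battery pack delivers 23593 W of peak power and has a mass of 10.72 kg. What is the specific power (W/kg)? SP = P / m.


SP = P / m = 23593 / 10.72 = 2201 W/kg

2201 W/kg


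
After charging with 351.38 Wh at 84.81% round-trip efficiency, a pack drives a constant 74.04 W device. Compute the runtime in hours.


Step 1: E_discharge = eta/100 * E_charge = 84.81/100 * 351.38 = 298.01 Wh
Step 2: t = E_discharge / P = 298.01 / 74.04 = 4.025 hr

4.025 hr


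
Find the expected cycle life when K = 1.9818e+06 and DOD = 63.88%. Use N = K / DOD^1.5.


DOD^1.5 = 510.56
N = K / DOD^1.5 = 1.9818e+06 / 510.56 = 3882

3882 cycles


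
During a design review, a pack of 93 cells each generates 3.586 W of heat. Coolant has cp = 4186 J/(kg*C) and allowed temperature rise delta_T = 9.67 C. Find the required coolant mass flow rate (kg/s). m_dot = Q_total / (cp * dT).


Q_total = 93 * 3.586 = 333.5 W
m_dot = Q_total / (cp * dT) = 333.5 / (4186 * 9.67) = 0.008239 kg/s

0.008239 kg/s


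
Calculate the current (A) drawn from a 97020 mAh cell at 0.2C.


Convert: capacity = 97020 mAh = 97.02 Ah
I = C_rate * capacity = 0.2 * 97.02 = 19.404 A

19.404 A


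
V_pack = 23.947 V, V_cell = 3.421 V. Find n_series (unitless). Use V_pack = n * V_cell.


Rearranging: n = V_pack / V_cell = 23.947 / 3.421 = 7 cells

7


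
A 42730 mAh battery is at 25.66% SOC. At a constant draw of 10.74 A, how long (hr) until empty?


Convert: C_total = 42730 mAh = 42.73 Ah
Step 1: remaining = SOC/100 * C_total = 25.66/100 * 42.73 = 10.965 Ah
Step 2: t = remaining / I = 10.965 / 10.74 = 1.021 hr

1.021 hr


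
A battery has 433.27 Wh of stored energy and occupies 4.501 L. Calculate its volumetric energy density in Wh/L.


ED = E / V = 433.27 / 4.501 = 96.26 Wh/L

96.26 Wh/L


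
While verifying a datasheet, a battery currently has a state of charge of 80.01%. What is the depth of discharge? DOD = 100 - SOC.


Complement of SOC: DOD = 100% - 80.01% = 19.99%

19.99%


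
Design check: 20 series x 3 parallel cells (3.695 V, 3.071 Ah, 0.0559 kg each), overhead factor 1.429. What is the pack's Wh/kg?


Step 1: V_pack = 20 * 3.695 = 73.9 V
Step 2: C_pack = 3 * 3.071 = 9.213 Ah
Step 3: E_pack = V_pack * C_pack = 73.9 * 9.213 = 680.84 Wh
Step 4: m_pack = 20 * 3 * 0.0559 * 1.429 = 4.7929 kg
Step 5: ED = E_pack / m_pack = 680.84 / 4.7929 = 142.1 Wh/kg

142.1 Wh/kg


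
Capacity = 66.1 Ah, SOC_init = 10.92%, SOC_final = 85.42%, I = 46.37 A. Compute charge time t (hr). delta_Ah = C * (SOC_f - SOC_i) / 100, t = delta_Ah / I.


delta_Ah = 66.1 * (85.42 - 10.92) / 100 = 49.245 Ah
t = delta_Ah / I = 49.245 / 46.37 = 1.062 hr

1.062 hr


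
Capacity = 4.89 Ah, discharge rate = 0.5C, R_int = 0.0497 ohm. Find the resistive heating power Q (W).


Step 1: I = C_rate * capacity = 0.5 * 4.89 = 2.445 A
Step 2: Q = I^2 * R = 2.445^2 * 0.0497 = 5.978 * 0.0497 = 0.2971 W

0.2971 W


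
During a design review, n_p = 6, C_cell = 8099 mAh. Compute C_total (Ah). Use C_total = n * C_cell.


Convert: C_cell = 8099 mAh = 8.099 Ah
C_total = 6 * 8.099 = 48.594 Ah

48.594 Ah


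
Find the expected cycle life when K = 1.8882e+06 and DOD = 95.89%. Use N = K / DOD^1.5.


Step 1: DOD^1.5 = 95.89^1.5 = 938.99
Step 2: N = 1.8882e+06 / 938.99 = 2011 cycles

2011 cycles


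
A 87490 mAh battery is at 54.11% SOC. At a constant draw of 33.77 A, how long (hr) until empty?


Convert: C_total = 87490 mAh = 87.49 Ah
Step 1: remaining = SOC/100 * C_total = 54.11/100 * 87.49 = 47.341 Ah
Step 2: t = remaining / I = 47.341 / 33.77 = 1.402 hr

1.402 hr


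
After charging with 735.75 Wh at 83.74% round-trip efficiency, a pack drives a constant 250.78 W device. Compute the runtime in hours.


Step 1: E_discharge = eta/100 * E_charge = 83.74/100 * 735.75 = 616.12 Wh
Step 2: t = E_discharge / P = 616.12 / 250.78 = 2.457 hr

2.457 hr


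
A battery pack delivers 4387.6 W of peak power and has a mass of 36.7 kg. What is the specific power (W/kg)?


Specific power = 4387.6 W / 36.7 kg = 119.6 W/kg

119.6 W/kg


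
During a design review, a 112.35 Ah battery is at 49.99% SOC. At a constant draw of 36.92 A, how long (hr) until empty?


Step 1: remaining = SOC/100 * C_total = 49.99/100 * 112.35 = 56.164 Ah
Step 2: t = remaining / I = 56.164 / 36.92 = 1.521 hr

1.521 hr


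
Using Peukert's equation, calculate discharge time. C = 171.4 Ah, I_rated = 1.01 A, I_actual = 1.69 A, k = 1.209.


Step 1: t_rated = C / I_rated = 171.4 / 1.01 = 169.7 hr
Step 2: ratio = 1.01 / 1.69 = 0.59763
Step 3: ratio^k = 0.59763^1.209 = 0.53667
Step 4: t = t_rated * ratio^k = 169.7 * 0.53667 = 91.07 hr

91.07 hr


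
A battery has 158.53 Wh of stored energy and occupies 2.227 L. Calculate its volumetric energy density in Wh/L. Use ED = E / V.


Volumetric ED = 158.53 Wh / 2.227 L = 71.19 Wh/L

71.19 Wh/L


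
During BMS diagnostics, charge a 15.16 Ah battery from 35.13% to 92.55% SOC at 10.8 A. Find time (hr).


Step 1: dSOC = 92.55% - 35.13% = 57.42%
Step 2: delta_Ah = 15.16 * 57.42 / 100 = 8.7049 Ah
Step 3: t = 8.7049 / 10.8 = 0.8060 hr

0.8060 hr


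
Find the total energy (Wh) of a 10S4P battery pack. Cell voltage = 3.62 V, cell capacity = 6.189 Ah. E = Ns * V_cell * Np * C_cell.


V_pack = 10 * 3.62 = 36.2 V
C_pack = 4 * 6.189 = 24.756 Ah
E = V_pack * C_pack = 36.2 * 24.756 = 896.2 Wh

896.2 Wh


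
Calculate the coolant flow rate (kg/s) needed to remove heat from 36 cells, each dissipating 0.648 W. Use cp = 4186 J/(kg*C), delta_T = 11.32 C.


Step 1: Total heat Q = 36 * 0.648 W = 23.328 W
Step 2: denom = cp * dT = 4186 * 11.32 = 47386
Step 3: m_dot = 23.328 / 47386 = 4.923e-04 kg/s

4.923e-04 kg/s


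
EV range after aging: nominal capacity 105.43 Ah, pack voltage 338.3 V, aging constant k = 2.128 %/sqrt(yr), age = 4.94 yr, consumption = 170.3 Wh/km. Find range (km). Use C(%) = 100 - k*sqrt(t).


Step 1: capacity retention = 100 - 2.128 * sqrt(4.94) = 100 - 2.128 * 2.2226 = 95.27%
Step 2: C_now = 105.43 * 95.27/100 = 100.44 Ah
Step 3: E_pack = V * C_now = 338.3 * 100.44 = 33979 Wh
Step 4: range = E_pack / consumption = 33979 / 170.3 = 199.5 km

199.5 km


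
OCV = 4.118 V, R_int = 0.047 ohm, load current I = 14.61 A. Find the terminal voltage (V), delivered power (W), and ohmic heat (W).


Step 1: V_terminal = OCV - I*R = 4.118 - 14.61 * 0.047 = 3.4313 V
Step 2: P_out = V_terminal * I = 3.4313 * 14.61 = 50.13 W
Step 3: Q = I^2 * R = 14.61^2 * 0.047 = 10.03 W

V=3.4313 V, P=50.13 W, Q=10.03 W


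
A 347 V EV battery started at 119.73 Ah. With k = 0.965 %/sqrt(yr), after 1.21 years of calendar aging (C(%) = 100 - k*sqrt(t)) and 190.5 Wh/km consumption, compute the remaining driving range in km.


Step 1: capacity retention = 100 - 0.965 * sqrt(1.21) = 100 - 0.965 * 1.1 = 98.939%
Step 2: C_now = 119.73 * 98.939/100 = 118.46 Ah
Step 3: E_pack = V * C_now = 347 * 118.46 = 41106 Wh
Step 4: range = E_pack / consumption = 41106 / 190.5 = 215.8 km

215.8 km


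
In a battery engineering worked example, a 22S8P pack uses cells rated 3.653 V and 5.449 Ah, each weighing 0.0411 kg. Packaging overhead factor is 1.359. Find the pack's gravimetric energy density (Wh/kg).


Step 1: V_pack = 22 * 3.653 = 80.366 V
Step 2: C_pack = 8 * 5.449 = 43.592 Ah
Step 3: E_pack = V_pack * C_pack = 80.366 * 43.592 = 3503.3 Wh
Step 4: m_pack = 22 * 8 * 0.0411 * 1.359 = 9.8305 kg
Step 5: ED = E_pack / m_pack = 3503.3 / 9.8305 = 356.4 Wh/kg

356.4 Wh/kg


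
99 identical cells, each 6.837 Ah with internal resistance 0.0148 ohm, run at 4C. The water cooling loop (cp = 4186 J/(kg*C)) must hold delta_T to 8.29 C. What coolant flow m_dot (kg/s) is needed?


Step 1: I = 4 * 6.837 = 27.348 A
Step 2: Q_cell = I^2 * R = 27.348^2 * 0.0148 = 11.069 W
Step 3: Q_total = 99 * 11.069 = 1095.8 W
Step 4: m_dot = Q_total / (cp * dT) = 1095.8 / (4186 * 8.29) = 0.03158 kg/s

0.03158 kg/s


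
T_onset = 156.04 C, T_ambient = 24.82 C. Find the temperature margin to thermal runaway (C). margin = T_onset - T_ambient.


margin = T_onset - T_ambient = 156.04 - 24.82 = 131.22 C

131.22 C


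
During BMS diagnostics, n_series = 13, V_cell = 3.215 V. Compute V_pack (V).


V_pack = n * V_cell = 13 * 3.215 = 41.795 V

41.795 V


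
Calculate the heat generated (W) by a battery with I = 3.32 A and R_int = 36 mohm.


Convert: R = 36 mohm = 0.036 ohm
I^2 = 11.022
Q = 11.022 * 0.036 = 0.3968 W

0.3968 W


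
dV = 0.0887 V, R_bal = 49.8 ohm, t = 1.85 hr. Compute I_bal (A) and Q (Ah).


First, Ohm's law: I_bal = 0.0887 V / 49.8 ohm = 0.0017811 A
Then Q = I * t = 0.0017811 A * 1.85 hr = 0.003295 Ah

I=0.0017811 A, Q=0.003295 Ah


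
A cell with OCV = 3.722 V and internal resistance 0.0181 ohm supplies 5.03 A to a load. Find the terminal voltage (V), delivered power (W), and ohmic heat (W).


Step 1: V_terminal = OCV - I*R = 3.722 - 5.03 * 0.0181 = 3.631 V
Step 2: P_out = V_terminal * I = 3.631 * 5.03 = 18.26 W
Step 3: Q = I^2 * R = 5.03^2 * 0.0181 = 0.4579 W

V=3.631 V, P=18.26 W, Q=0.4579 W


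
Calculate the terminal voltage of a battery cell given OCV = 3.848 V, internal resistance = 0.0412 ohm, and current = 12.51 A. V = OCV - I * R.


V = OCV - I*R = 3.848 - 12.51 * 0.0412 = 3.333 V

3.333 V


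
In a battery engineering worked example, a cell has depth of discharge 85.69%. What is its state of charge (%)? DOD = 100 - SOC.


SOC = 100 - DOD = 100 - 85.69 = 14.31%

14.31%


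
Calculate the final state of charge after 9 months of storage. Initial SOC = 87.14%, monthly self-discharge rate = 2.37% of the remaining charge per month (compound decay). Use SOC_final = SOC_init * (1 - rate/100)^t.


Monthly retention factor = 1 - 2.37/100 = 0.9763
Over 9 months: factor^9 = 0.80584
SOC_final = 87.14 * 0.80584 = 70.22%

70.22%


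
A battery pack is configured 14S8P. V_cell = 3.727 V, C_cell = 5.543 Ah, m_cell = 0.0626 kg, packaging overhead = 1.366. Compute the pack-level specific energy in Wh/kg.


Step 1: V_pack = 14 * 3.727 = 52.178 V
Step 2: C_pack = 8 * 5.543 = 44.344 Ah
Step 3: E_pack = V_pack * C_pack = 52.178 * 44.344 = 2313.8 Wh
Step 4: m_pack = 14 * 8 * 0.0626 * 1.366 = 9.5773 kg
Step 5: ED = E_pack / m_pack = 2313.8 / 9.5773 = 241.6 Wh/kg

241.6 Wh/kg


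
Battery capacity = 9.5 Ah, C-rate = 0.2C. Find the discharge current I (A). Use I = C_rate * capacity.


I = C_rate * capacity = 0.2 * 9.5 = 1.9 A

1.9 A


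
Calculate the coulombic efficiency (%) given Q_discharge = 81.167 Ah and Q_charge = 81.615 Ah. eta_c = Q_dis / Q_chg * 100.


eta_c = Q_dis / Q_chg * 100 = 81.167 / 81.615 * 100 = 99.45%

99.45%


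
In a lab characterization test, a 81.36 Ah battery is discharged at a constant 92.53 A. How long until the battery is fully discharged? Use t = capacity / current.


t = capacity / current = 81.36 / 92.53 = 0.8793 hr

0.8793 hr


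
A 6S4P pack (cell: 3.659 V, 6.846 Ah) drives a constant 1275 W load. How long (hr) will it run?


Step 1: E_pack = Ns * V_cell * Np * C_cell = 6 * 3.659 * 4 * 6.846 = 601.19 Wh
Step 2: t = E_pack / P = 601.19 / 1275 = 0.4715 hr

0.4715 hr


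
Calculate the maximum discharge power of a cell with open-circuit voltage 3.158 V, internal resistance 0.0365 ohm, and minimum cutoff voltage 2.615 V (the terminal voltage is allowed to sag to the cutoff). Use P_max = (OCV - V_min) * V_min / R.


dV = OCV - V_min = 0.543 V (so I_max = dV / R)
P_max = dV * V_min / R = 0.543 * 2.615 / 0.0365 = 38.90 W

38.90 W


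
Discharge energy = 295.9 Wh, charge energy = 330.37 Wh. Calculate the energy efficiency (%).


Round-trip efficiency = 295.9/330.37 * 100% = 89.57%

89.57%


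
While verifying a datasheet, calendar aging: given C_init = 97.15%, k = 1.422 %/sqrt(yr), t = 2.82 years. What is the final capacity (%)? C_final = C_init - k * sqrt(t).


sqrt(t) = sqrt(2.82) = 1.6793
C_final = 97.15 - 1.422 * 1.6793 = 94.76%

94.76%


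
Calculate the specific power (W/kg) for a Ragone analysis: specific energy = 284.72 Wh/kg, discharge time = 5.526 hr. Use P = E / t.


P_specific = E / t = 284.72 / 5.526 = 51.52 W/kg

51.52 W/kg


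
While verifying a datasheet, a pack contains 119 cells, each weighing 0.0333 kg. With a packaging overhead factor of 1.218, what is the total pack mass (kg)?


m_pack = n * m_cell * overhead = 119 * 0.0333 * 1.218 = 4.827 kg

4.827 kg


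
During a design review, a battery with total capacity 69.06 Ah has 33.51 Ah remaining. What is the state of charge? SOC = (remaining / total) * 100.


SOC% = 33.51 / 69.06 * 100 = 48.52%

48.52%


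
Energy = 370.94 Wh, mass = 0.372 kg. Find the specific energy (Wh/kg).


Specific energy = 370.94 Wh / 0.372 kg = 997.2 Wh/kg

997.2 Wh/kg


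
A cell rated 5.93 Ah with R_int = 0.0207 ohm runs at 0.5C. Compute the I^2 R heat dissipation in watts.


Step 1: I = C_rate * capacity = 0.5 * 5.93 = 2.965 A
Step 2: Q = I^2 * R = 2.965^2 * 0.0207 = 8.7912 * 0.0207 = 0.1820 W

0.1820 W


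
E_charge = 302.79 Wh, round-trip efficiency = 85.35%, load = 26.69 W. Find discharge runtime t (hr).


Step 1: E_discharge = eta/100 * E_charge = 85.35/100 * 302.79 = 258.43 Wh
Step 2: t = E_discharge / P = 258.43 / 26.69 = 9.683 hr

9.683 hr


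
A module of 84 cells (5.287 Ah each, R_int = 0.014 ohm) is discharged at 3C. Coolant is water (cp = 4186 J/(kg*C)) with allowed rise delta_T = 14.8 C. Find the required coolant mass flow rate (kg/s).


Step 1: I = 3 * 5.287 = 15.861 A
Step 2: Q_cell = I^2 * R = 15.861^2 * 0.014 = 3.522 W
Step 3: Q_total = 84 * 3.522 = 295.85 W
Step 4: m_dot = Q_total / (cp * dT) = 295.85 / (4186 * 14.8) = 0.004775 kg/s

0.004775 kg/s


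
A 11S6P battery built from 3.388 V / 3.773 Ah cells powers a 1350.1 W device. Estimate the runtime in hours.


Step 1: E_pack = Ns * V_cell * Np * C_cell = 11 * 3.388 * 6 * 3.773 = 843.67 Wh
Step 2: t = E_pack / P = 843.67 / 1350.1 = 0.6249 hr

0.6249 hr


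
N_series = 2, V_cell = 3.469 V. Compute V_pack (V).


With 2 cells in series at 3.469 V each, V_pack = 6.938 V

6.938 V


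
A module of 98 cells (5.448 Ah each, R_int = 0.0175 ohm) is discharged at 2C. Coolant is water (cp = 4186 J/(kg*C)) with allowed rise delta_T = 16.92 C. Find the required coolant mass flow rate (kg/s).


Step 1: I = 2 * 5.448 = 10.896 A
Step 2: Q_cell = I^2 * R = 10.896^2 * 0.0175 = 2.0776 W
Step 3: Q_total = 98 * 2.0776 = 203.6 W
Step 4: m_dot = Q_total / (cp * dT) = 203.6 / (4186 * 16.92) = 0.002875 kg/s

0.002875 kg/s


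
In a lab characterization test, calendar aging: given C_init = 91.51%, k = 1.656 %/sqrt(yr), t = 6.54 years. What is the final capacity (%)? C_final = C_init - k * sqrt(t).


sqrt(t) = sqrt(6.54) = 2.5573
C_final = 91.51 - 1.656 * 2.5573 = 87.28%

87.28%


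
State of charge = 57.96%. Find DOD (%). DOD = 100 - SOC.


DOD = 100 - SOC = 100 - 57.96 = 42.04%

42.04%


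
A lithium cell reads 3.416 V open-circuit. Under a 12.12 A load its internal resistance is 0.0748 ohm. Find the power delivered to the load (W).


Step 1: V_terminal = OCV - I*R = 3.416 - 12.12 * 0.0748 = 2.5094 V
Step 2: P_out = V_terminal * I = 2.5094 * 12.12 = 30.41 W

30.41 W


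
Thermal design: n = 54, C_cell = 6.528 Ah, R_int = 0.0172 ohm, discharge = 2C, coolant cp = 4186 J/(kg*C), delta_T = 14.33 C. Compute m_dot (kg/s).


Step 1: I = 2 * 6.528 = 13.056 A
Step 2: Q_cell = I^2 * R = 13.056^2 * 0.0172 = 2.9319 W
Step 3: Q_total = 54 * 2.9319 = 158.32 W
Step 4: m_dot = Q_total / (cp * dT) = 158.32 / (4186 * 14.33) = 0.002639 kg/s

0.002639 kg/s


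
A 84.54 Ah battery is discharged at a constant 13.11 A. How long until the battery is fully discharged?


t = capacity / current = 84.54 / 13.11 = 6.449 hr

6.449 hr


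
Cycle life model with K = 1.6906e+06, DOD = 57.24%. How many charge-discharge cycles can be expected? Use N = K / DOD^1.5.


DOD^1.5 = 433.06
N = K / DOD^1.5 = 1.6906e+06 / 433.06 = 3904

3904 cycles


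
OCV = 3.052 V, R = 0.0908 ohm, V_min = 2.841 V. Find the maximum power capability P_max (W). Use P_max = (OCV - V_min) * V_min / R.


P_max = (OCV - V_min) * V_min / R = (3.052 - 2.841) * 2.841 / 0.0908 = 0.211 * 2.841 / 0.0908 = 6.602 W

6.602 W


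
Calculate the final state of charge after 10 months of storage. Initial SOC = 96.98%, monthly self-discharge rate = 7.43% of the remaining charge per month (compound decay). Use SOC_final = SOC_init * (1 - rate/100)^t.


Monthly retention factor = 1 - 7.43/100 = 0.9257
Over 10 months: factor^10 = 0.46206
SOC_final = 96.98 * 0.46206 = 44.81%

44.81%


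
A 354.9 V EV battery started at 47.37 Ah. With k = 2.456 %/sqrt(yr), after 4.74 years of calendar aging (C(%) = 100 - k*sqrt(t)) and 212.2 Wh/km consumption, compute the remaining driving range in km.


Step 1: capacity retention = 100 - 2.456 * sqrt(4.74) = 100 - 2.456 * 2.1772 = 94.653%
Step 2: C_now = 47.37 * 94.653/100 = 44.837 Ah
Step 3: E_pack = V * C_now = 354.9 * 44.837 = 15913 Wh
Step 4: range = E_pack / consumption = 15913 / 212.2 = 74.99 km

74.99 km


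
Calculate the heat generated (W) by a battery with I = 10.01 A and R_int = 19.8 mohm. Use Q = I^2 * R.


Convert: R = 19.8 mohm = 0.0198 ohm
Q = I^2 * R = 10.01^2 * 0.0198 = 1.984 W

1.984 W


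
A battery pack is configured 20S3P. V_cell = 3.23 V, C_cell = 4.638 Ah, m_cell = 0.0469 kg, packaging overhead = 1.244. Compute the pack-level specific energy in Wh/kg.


Step 1: V_pack = 20 * 3.23 = 64.6 V
Step 2: C_pack = 3 * 4.638 = 13.914 Ah
Step 3: E_pack = V_pack * C_pack = 64.6 * 13.914 = 898.84 Wh
Step 4: m_pack = 20 * 3 * 0.0469 * 1.244 = 3.5006 kg
Step 5: ED = E_pack / m_pack = 898.84 / 3.5006 = 256.8 Wh/kg

256.8 Wh/kg


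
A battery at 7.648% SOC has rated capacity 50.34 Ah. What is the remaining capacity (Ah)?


remaining = SOC / 100 * total = 7.648 / 100 * 50.34 = 3.850 Ah

3.850 Ah


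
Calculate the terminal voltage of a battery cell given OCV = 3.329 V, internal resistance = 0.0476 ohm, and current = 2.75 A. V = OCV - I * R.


V = OCV - I*R = 3.329 - 2.75 * 0.0476 = 3.198 V

3.198 V


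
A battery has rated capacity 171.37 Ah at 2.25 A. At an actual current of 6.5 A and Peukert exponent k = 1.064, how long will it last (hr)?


Step 1: t_rated = C / I_rated = 171.37 / 2.25 = 76.164 hr
Step 2: ratio = 2.25 / 6.5 = 0.34615
Step 3: ratio^k = 0.34615^1.064 = 0.32343
Step 4: t = t_rated * ratio^k = 76.164 * 0.32343 = 24.63 hr

24.63 hr


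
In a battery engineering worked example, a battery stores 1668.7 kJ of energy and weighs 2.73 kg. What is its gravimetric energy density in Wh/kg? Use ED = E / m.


Convert: E = 1668.7 kJ = 463.53 Wh
ED = E / m = 463.53 / 2.73 = 169.8 Wh/kg

169.8 Wh/kg


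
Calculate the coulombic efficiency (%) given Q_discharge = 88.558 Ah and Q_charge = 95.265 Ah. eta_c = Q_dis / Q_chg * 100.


eta_c = Q_dis / Q_chg * 100 = 88.558 / 95.265 * 100 = 92.96%

92.96%


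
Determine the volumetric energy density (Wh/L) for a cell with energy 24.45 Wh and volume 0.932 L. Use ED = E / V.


ED = E / V = 24.45 / 0.932 = 26.23 Wh/L

26.23 Wh/L


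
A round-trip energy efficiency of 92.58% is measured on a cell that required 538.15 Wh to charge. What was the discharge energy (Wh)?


E_dis = eta/100 * E_chg = 92.58/100 * 538.15 = 498.2 Wh

498.2 Wh


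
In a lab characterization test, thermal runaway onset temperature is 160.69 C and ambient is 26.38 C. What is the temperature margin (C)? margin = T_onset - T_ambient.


Safety margin = 160.69 C - 26.38 C = 134.31 C

134.31 C


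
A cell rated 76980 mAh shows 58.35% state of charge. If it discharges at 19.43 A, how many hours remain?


Convert: C_total = 76980 mAh = 76.98 Ah
Step 1: remaining = SOC/100 * C_total = 58.35/100 * 76.98 = 44.918 Ah
Step 2: t = remaining / I = 44.918 / 19.43 = 2.312 hr

2.312 hr


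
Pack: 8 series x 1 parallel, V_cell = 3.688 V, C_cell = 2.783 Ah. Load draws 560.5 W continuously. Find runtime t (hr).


Step 1: E_pack = Ns * V_cell * Np * C_cell = 8 * 3.688 * 1 * 2.783 = 82.11 Wh
Step 2: t = E_pack / P = 82.11 / 560.5 = 0.1465 hr

0.1465 hr


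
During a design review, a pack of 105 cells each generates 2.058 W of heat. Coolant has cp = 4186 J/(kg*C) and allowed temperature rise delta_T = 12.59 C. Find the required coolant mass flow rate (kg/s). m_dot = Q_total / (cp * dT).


Step 1: Total heat Q = 105 * 2.058 W = 216.09 W
Step 2: denom = cp * dT = 4186 * 12.59 = 52702
Step 3: m_dot = 216.09 / 52702 = 0.004100 kg/s

0.004100 kg/s


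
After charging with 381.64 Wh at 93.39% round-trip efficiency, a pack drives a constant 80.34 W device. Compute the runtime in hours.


Step 1: E_discharge = eta/100 * E_charge = 93.39/100 * 381.64 = 356.41 Wh
Step 2: t = E_discharge / P = 356.41 / 80.34 = 4.436 hr

4.436 hr


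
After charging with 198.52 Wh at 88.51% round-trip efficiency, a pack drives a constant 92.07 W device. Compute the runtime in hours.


Step 1: E_discharge = eta/100 * E_charge = 88.51/100 * 198.52 = 175.71 Wh
Step 2: t = E_discharge / P = 175.71 / 92.07 = 1.908 hr

1.908 hr


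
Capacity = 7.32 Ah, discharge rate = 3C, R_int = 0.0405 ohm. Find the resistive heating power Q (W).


Step 1: I = C_rate * capacity = 3 * 7.32 = 21.96 A
Step 2: Q = I^2 * R = 21.96^2 * 0.0405 = 482.24 * 0.0405 = 19.53 W

19.53 W


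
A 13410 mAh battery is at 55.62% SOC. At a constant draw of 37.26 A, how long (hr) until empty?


Convert: C_total = 13410 mAh = 13.41 Ah
Step 1: remaining = SOC/100 * C_total = 55.62/100 * 13.41 = 7.4586 Ah
Step 2: t = remaining / I = 7.4586 / 37.26 = 0.2002 hr

0.2002 hr


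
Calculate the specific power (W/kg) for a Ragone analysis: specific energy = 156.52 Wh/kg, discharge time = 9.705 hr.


Specific power = 156.52 Wh/kg / 9.705 hr = 16.13 W/kg

16.13 W/kg


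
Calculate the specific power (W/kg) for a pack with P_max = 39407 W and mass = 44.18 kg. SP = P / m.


Specific power = 39407 W / 44.18 kg = 892.0 W/kg

892.0 W/kg


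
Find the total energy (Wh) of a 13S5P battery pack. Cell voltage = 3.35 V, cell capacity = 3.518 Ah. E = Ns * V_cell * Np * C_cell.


V_pack = 13 * 3.35 = 43.55 V
C_pack = 5 * 3.518 = 17.59 Ah
E = V_pack * C_pack = 43.55 * 17.59 = 766.0 Wh

766.0 Wh


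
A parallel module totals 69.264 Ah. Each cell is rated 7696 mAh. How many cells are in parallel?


Convert: C_cell = 7696 mAh = 7.696 Ah
n = C_total / C_cell = 69.264 / 7.696 = 9

9


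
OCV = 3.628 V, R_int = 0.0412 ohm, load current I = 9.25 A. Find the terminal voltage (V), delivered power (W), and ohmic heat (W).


Step 1: V_terminal = OCV - I*R = 3.628 - 9.25 * 0.0412 = 3.2469 V
Step 2: P_out = V_terminal * I = 3.2469 * 9.25 = 30.03 W
Step 3: Q = I^2 * R = 9.25^2 * 0.0412 = 3.525 W

V=3.2469 V, P=30.03 W, Q=3.525 W


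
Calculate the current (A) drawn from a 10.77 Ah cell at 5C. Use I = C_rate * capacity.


I = C_rate * capacity = 5 * 10.77 = 53.85 A

53.85 A


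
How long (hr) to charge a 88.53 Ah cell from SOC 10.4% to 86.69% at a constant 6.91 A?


delta_Ah = 88.53 * (86.69 - 10.4) / 100 = 67.54 Ah
t = delta_Ah / I = 67.54 / 6.91 = 9.774 hr

9.774 hr


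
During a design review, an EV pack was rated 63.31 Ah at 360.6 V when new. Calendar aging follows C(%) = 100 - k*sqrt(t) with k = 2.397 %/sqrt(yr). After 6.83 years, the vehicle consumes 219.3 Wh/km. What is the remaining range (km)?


Step 1: capacity retention = 100 - 2.397 * sqrt(6.83) = 100 - 2.397 * 2.6134 = 93.736%
Step 2: C_now = 63.31 * 93.736/100 = 59.344 Ah
Step 3: E_pack = V * C_now = 360.6 * 59.344 = 21399 Wh
Step 4: range = E_pack / consumption = 21399 / 219.3 = 97.58 km

97.58 km


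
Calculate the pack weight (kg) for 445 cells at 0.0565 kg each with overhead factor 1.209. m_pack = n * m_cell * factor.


Cell mass sum = 445 * 0.0565 = 25.143 kg
With overhead 1.209: m_pack = 25.143 * 1.209 = 30.40 kg

30.40 kg


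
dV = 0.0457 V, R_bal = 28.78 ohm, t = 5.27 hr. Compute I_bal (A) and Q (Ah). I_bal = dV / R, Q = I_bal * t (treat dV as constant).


I_bal = dV / R = 0.0457 / 28.78 = 0.0015879 A
Q = I_bal * t = 0.0015879 * 5.27 = 0.008368 Ah

I=0.0015879 A, Q=0.008368 Ah


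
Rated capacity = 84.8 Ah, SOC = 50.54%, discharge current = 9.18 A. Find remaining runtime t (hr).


Step 1: remaining = SOC/100 * C_total = 50.54/100 * 84.8 = 42.858 Ah
Step 2: t = remaining / I = 42.858 / 9.18 = 4.669 hr

4.669 hr


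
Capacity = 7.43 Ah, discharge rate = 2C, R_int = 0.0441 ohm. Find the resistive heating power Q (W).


Step 1: I = C_rate * capacity = 2 * 7.43 = 14.86 A
Step 2: Q = I^2 * R = 14.86^2 * 0.0441 = 220.82 * 0.0441 = 9.738 W

9.738 W


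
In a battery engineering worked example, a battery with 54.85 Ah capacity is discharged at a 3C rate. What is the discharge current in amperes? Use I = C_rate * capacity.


I = C_rate * capacity = 3 * 54.85 = 164.55 A

164.55 A


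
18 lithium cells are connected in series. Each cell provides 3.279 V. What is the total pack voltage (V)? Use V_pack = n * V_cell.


Series voltages add: 18 * 3.279 V = 59.022 V

59.022 V


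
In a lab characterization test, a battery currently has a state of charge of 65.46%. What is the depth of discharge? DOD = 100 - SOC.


DOD = 100 - SOC = 100 - 65.46 = 34.54%

34.54%


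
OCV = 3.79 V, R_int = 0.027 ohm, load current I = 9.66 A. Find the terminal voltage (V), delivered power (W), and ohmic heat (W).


Step 1: V_terminal = OCV - I*R = 3.79 - 9.66 * 0.027 = 3.5292 V
Step 2: P_out = V_terminal * I = 3.5292 * 9.66 = 34.09 W
Step 3: Q = I^2 * R = 9.66^2 * 0.027 = 2.520 W

V=3.5292 V, P=34.09 W, Q=2.520 W


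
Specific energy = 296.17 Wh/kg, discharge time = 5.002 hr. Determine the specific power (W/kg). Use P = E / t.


P_specific = E / t = 296.17 / 5.002 = 59.21 W/kg

59.21 W/kg


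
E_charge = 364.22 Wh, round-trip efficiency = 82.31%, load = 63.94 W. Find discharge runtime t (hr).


Step 1: E_discharge = eta/100 * E_charge = 82.31/100 * 364.22 = 299.79 Wh
Step 2: t = E_discharge / P = 299.79 / 63.94 = 4.689 hr

4.689 hr


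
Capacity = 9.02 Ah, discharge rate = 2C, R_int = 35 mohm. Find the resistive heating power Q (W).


Convert: R = 35 mohm = 0.035 ohm
Step 1: I = C_rate * capacity = 2 * 9.02 = 18.04 A
Step 2: Q = I^2 * R = 18.04^2 * 0.035 = 325.44 * 0.035 = 11.39 W

11.39 W


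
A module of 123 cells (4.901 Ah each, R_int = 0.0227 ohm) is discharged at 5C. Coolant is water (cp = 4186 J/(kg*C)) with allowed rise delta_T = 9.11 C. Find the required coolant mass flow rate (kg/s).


Step 1: I = 5 * 4.901 = 24.505 A
Step 2: Q_cell = I^2 * R = 24.505^2 * 0.0227 = 13.631 W
Step 3: Q_total = 123 * 13.631 = 1676.6 W
Step 4: m_dot = Q_total / (cp * dT) = 1676.6 / (4186 * 9.11) = 0.04397 kg/s

0.04397 kg/s


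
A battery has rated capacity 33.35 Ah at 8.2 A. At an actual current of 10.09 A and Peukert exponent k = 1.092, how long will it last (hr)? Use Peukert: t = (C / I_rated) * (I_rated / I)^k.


Step 1: t_rated = C / I_rated = 33.35 / 8.2 = 4.0671 hr
Step 2: ratio = 8.2 / 10.09 = 0.81269
Step 3: ratio^k = 0.81269^1.092 = 0.79733
Step 4: t = t_rated * ratio^k = 4.0671 * 0.79733 = 3.243 hr

3.243 hr


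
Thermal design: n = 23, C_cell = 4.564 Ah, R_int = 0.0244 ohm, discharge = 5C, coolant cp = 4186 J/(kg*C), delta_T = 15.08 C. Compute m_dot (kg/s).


Step 1: I = 5 * 4.564 = 22.82 A
Step 2: Q_cell = I^2 * R = 22.82^2 * 0.0244 = 12.706 W
Step 3: Q_total = 23 * 12.706 = 292.24 W
Step 4: m_dot = Q_total / (cp * dT) = 292.24 / (4186 * 15.08) = 0.004630 kg/s

0.004630 kg/s


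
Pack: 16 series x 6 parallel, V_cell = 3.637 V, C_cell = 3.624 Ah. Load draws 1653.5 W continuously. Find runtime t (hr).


Step 1: E_pack = Ns * V_cell * Np * C_cell = 16 * 3.637 * 6 * 3.624 = 1265.3 Wh
Step 2: t = E_pack / P = 1265.3 / 1653.5 = 0.7652 hr

0.7652 hr


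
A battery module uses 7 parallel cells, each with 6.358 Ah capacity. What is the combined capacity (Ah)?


C_total = 7 * 6.358 = 44.506 Ah

44.506 Ah


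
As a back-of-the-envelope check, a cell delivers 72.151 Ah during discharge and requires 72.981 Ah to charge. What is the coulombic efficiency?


eta_c = Q_dis / Q_chg * 100 = 72.151 / 72.981 * 100 = 98.86%

98.86%


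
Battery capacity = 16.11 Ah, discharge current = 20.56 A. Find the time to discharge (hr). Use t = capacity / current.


Runtime = 16.11 Ah / 20.56 A = 0.7836 hr

0.7836 hr


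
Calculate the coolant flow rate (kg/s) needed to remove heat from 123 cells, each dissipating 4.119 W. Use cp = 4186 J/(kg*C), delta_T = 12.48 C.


Step 1: Total heat Q = 123 * 4.119 W = 506.64 W
Step 2: denom = cp * dT = 4186 * 12.48 = 52241
Step 3: m_dot = 506.64 / 52241 = 0.009698 kg/s

0.009698 kg/s


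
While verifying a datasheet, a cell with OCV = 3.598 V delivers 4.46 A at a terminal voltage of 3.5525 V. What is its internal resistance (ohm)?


R = (OCV - V) / I = (3.598 - 3.5525) / 4.46 = 0.01020 ohm

0.01020 ohm


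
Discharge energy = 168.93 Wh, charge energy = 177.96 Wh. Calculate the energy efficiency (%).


Round-trip efficiency = 168.93/177.96 * 100% = 94.93%

94.93%


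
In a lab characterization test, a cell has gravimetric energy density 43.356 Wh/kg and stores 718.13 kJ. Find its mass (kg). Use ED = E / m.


Convert: E = 718.13 kJ = 199.48 Wh
m = E / ED = 199.48 / 43.356 = 4.601 kg

4.601 kg


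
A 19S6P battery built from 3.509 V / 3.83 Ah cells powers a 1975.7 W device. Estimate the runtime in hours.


Step 1: E_pack = Ns * V_cell * Np * C_cell = 19 * 3.509 * 6 * 3.83 = 1532.1 Wh
Step 2: t = E_pack / P = 1532.1 / 1975.7 = 0.7755 hr

0.7755 hr


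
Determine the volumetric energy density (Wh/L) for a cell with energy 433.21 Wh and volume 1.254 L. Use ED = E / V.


ED = E / V = 433.21 / 1.254 = 345.5 Wh/L

345.5 Wh/L


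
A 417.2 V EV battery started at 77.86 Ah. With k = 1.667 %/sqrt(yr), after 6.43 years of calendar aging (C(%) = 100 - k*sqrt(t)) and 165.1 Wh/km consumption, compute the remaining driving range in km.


Step 1: capacity retention = 100 - 1.667 * sqrt(6.43) = 100 - 1.667 * 2.5357 = 95.773%
Step 2: C_now = 77.86 * 95.773/100 = 74.569 Ah
Step 3: E_pack = V * C_now = 417.2 * 74.569 = 31110 Wh
Step 4: range = E_pack / consumption = 31110 / 165.1 = 188.4 km

188.4 km


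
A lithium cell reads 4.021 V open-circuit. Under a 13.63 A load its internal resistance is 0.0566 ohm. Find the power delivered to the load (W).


Step 1: V_terminal = OCV - I*R = 4.021 - 13.63 * 0.0566 = 3.2495 V
Step 2: P_out = V_terminal * I = 3.2495 * 13.63 = 44.29 W

44.29 W
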